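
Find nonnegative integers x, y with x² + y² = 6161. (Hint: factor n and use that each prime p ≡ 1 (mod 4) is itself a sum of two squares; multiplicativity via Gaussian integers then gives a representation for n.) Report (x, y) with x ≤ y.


Step 1: Factor n = 6161 = 61 · 101.
Step 2: Check the mod-4 condition on each prime factor: 61 ≡ 1 (mod 4), exponent 1; 101 ≡ 1 (mod 4), exponent 1.
All primes ≡ 3 (mod 4) appear to even exponent (or don't appear), so by the two-squares theorem n IS expressible as a sum of two squares.
Step 3: Build a representation. Here n = 61 · 101 is a product of primes ≡ 1 (mod 4). Each prime p ≡ 1 (mod 4) is itself a sum of two squares; find a² by testing p − a² for a perfect square:
  61: 61 − 1² = 60, 61 − 2² = 57, 61 − 3² = 52, 61 − 4² = 45, 61 − 5² = 36 = 6² ⇒ 61 = 5² + 6².
  101: 101 − 1² = 100 = 10² ⇒ 101 = 1² + 10².
  Combine using the Brahmagupta–Fibonacci identity (a² + b²)(c² + d²) = (ac − bd)² + (ad + bc)² = (ac + bd)² + (ad − bc)²:
  61 · 101 = 6161: from (5² + 6²)(1² + 10²), take (5·1 − 6·10, 5·10 + 6·1) = (5 − 60, 50 + 6) = (-55, 56); dropping signs (only squares matter) gives (55, 56); check 55² + 56² = 3025 + 3136 = 6161 ✓.
Step 4: Order so x ≤ y and verify: 55² + 56² = 3025 + 3136 = 6161 = n. ✓

n = 6161 = 55² + 56² (one valid representation with x ≤ y).


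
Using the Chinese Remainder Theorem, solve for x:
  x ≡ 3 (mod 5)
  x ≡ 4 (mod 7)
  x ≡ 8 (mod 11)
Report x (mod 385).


Moduli 5, 7, 11 are pairwise coprime; by CRT there is a unique solution modulo M = 5 · 7 · 11 = 385.
Solve pairwise, accumulating the modulus:
  Start with x ≡ 3 (mod 5).
  Combine with x ≡ 4 (mod 7): since gcd(5, 7) = 1, we get a unique residue mod 35.
    Write x = 3 + 5·t and substitute into x ≡ 4 (mod 7): 5·t ≡ 4 − 3 = 1 (mod 7).
    The inverse of 5 mod 7 is 3 (since 5·3 = 15 = 2·7 + 1), so t ≡ 3·1 = 3 ≡ 3 (mod 7).
    Then x = 3 + 5·3 = 18, valid modulo lcm(5, 7) = 35: x ≡ 18 (mod 35).
  Combine with x ≡ 8 (mod 11): since gcd(35, 11) = 1, we get a unique residue mod 385.
    Write x = 18 + 35·t and substitute into x ≡ 8 (mod 11): 35·t ≡ 8 − 18 = -10 (mod 11).
    Reduce coefficients mod 11: 2·t ≡ 1 (mod 11).
    The inverse of 2 mod 11 is 6 (since 2·6 = 12 = 1·11 + 1), so t ≡ 6·1 = 6 ≡ 6 (mod 11).
    Then x = 18 + 35·6 = 228, valid modulo lcm(35, 11) = 385: x ≡ 228 (mod 385).
Verify: 228 mod 5 = 3 ✓, 228 mod 7 = 4 ✓, 228 mod 11 = 8 ✓.

x ≡ 228 (mod 385).


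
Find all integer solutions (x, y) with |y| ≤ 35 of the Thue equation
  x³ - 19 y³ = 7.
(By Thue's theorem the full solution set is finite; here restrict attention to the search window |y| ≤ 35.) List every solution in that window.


The equation is x³ - 19y³ = 7. For fixed y, x³ = 19·y³ + 7, so a solution requires the RHS to be a perfect cube.
Strategy: iterate y from -35 to 35, compute RHS = 19·y³ + 7, and check whether it is a (positive or negative) perfect cube.
Check small values of y:
  y = 0: RHS = 7 is not a perfect cube.
  y = 1: RHS = 26 is not a perfect cube.
  y = -1: RHS = -12 is not a perfect cube.
  y = 2: RHS = 159 is not a perfect cube.
  y = -2: RHS = -145 is not a perfect cube.
  y = 3: RHS = 520 is not a perfect cube.
  y = -3: RHS = -506 is not a perfect cube.
Continuing the search up to |y| = 35 finds no solutions either.
No (x, y) in the scanned range satisfies the equation.

No integer solutions with |y| ≤ 35.


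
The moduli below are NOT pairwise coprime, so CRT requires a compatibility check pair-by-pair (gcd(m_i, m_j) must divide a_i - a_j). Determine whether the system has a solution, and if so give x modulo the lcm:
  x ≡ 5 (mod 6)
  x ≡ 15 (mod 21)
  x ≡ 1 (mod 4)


Moduli 6, 21, 4 are not pairwise coprime, so CRT works modulo lcm(m_i) when all pairwise compatibility conditions hold.
Pairwise compatibility: gcd(m_i, m_j) must divide a_i - a_j for every pair.
Merge one congruence at a time:
  Start: x ≡ 5 (mod 6).
  Combine with x ≡ 15 (mod 21): gcd(6, 21) = 3, and 15 - 5 = 10 is NOT divisible by 3.
    ⇒ system is inconsistent (no integer solution).

No solution (the system is inconsistent).


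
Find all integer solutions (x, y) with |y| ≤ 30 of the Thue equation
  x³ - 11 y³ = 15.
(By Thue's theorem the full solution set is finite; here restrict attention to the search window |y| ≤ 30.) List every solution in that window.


The equation is x³ - 11y³ = 15. For fixed y, x³ = 11·y³ + 15, so a solution requires the RHS to be a perfect cube.
Strategy: iterate y from -30 to 30, compute RHS = 11·y³ + 15, and check whether it is a (positive or negative) perfect cube.
Check small values of y:
  y = 0: RHS = 15 is not a perfect cube.
  y = 1: RHS = 26 is not a perfect cube.
  y = -1: RHS = 4 is not a perfect cube.
  y = 2: RHS = 103 is not a perfect cube.
  y = -2: RHS = -73 is not a perfect cube.
  y = 3: RHS = 312 is not a perfect cube.
  y = -3: RHS = -282 is not a perfect cube.
Continuing the search up to |y| = 30 finds no solutions either.
No (x, y) in the scanned range satisfies the equation.

No integer solutions with |y| ≤ 30.


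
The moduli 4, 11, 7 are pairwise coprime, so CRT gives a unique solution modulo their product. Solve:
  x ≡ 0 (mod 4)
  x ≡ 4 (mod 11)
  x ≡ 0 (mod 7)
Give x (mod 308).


Moduli 4, 11, 7 are pairwise coprime; by CRT there is a unique solution modulo M = 4 · 11 · 7 = 308.
Solve pairwise, accumulating the modulus:
  Start with x ≡ 0 (mod 4).
  Combine with x ≡ 4 (mod 11): since gcd(4, 11) = 1, we get a unique residue mod 44.
    Write x = 0 + 4·t and substitute into x ≡ 4 (mod 11): 4·t ≡ 4 − 0 = 4 (mod 11).
    The inverse of 4 mod 11 is 3 (since 4·3 = 12 = 1·11 + 1), so t ≡ 3·4 = 12 ≡ 1 (mod 11).
    Then x = 0 + 4·1 = 4, valid modulo lcm(4, 11) = 44: x ≡ 4 (mod 44).
  Combine with x ≡ 0 (mod 7): since gcd(44, 7) = 1, we get a unique residue mod 308.
    Write x = 4 + 44·t and substitute into x ≡ 0 (mod 7): 44·t ≡ 0 − 4 = -4 (mod 7).
    Reduce coefficients mod 7: 2·t ≡ 3 (mod 7).
    The inverse of 2 mod 7 is 4 (since 2·4 = 8 = 1·7 + 1), so t ≡ 4·3 = 12 ≡ 5 (mod 7).
    Then x = 4 + 44·5 = 224, valid modulo lcm(44, 7) = 308: x ≡ 224 (mod 308).
Verify: 224 mod 4 = 0 ✓, 224 mod 11 = 4 ✓, 224 mod 7 = 0 ✓.

x ≡ 224 (mod 308).


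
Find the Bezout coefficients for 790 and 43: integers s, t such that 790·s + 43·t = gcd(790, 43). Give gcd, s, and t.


Euclidean algorithm on (790, 43) — divide until remainder is 0:
  790 = 18 · 43 + 16
  43 = 2 · 16 + 11
  16 = 1 · 11 + 5
  11 = 2 · 5 + 1
  5 = 5 · 1 + 0
gcd(790, 43) = 1.
Track Bezout coefficients alongside the remainders: start with r₀ = 790 = a·1 + b·0 (s = 1, t = 0) and r₁ = 43 = a·0 + b·1 (s = 0, t = 1); each new remainder r_{k+1} = r_{k-1} − q_k·r_k inherits s_{k+1} = s_{k-1} − q_k·s_k, t_{k+1} = t_{k-1} − q_k·t_k, so r_k = a·s_k + b·t_k at every step:
  q = 18: r = 16, s = 1 − 18·0 = 1, t = 0 − 18·1 = -18  (check: 790·1 + 43·(-18) = 16)
  q = 2: r = 11, s = 0 − 2·1 = -2, t = 1 − 2·(-18) = 37  (check: 790·(-2) + 43·37 = 11)
  q = 1: r = 5, s = 1 − 1·(-2) = 3, t = -18 − 1·37 = -55  (check: 790·3 + 43·(-55) = 5)
  q = 2: r = 1, s = -2 − 2·3 = -8, t = 37 − 2·(-55) = 147  (check: 790·(-8) + 43·147 = 1)
The row with r = 1 (the gcd) gives the Bezout coefficients s = -8, t = 147.
Result: 790 · (-8) + 43 · (147) = 1.

gcd(790, 43) = 1; s = -8, t = 147 (check: 790·(-8) + 43·147 = 1).


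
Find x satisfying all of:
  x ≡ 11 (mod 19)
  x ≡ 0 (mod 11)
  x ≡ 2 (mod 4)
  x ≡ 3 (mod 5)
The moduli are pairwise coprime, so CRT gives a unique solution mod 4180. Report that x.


Product of moduli M = 19 · 11 · 4 · 5 = 4180.
Merge one congruence at a time:
  Start: x ≡ 11 (mod 19).
  Combine with x ≡ 0 (mod 11); new modulus lcm = 209.
    Write x = 11 + 19·t and substitute into x ≡ 0 (mod 11): 19·t ≡ 0 − 11 = -11 (mod 11).
    Reduce coefficients mod 11: 8·t ≡ 0 (mod 11).
    The inverse of 8 mod 11 is 7 (since 8·7 = 56 = 5·11 + 1), so t ≡ 7·0 = 0 ≡ 0 (mod 11).
    Then x = 11 + 19·0 = 11, valid modulo lcm(19, 11) = 209: x ≡ 11 (mod 209).
  Combine with x ≡ 2 (mod 4); new modulus lcm = 836.
    Write x = 11 + 209·t and substitute into x ≡ 2 (mod 4): 209·t ≡ 2 − 11 = -9 (mod 4).
    Reduce coefficients mod 4: 1·t ≡ 3 (mod 4).
    So t ≡ 3 (mod 4).
    Then x = 11 + 209·3 = 638, valid modulo lcm(209, 4) = 836: x ≡ 638 (mod 836).
  Combine with x ≡ 3 (mod 5); new modulus lcm = 4180.
    Write x = 638 + 836·t and substitute into x ≡ 3 (mod 5): 836·t ≡ 3 − 638 = -635 (mod 5).
    Reduce coefficients mod 5: 1·t ≡ 0 (mod 5).
    So t ≡ 0 (mod 5).
    Then x = 638 + 836·0 = 638, valid modulo lcm(836, 5) = 4180: x ≡ 638 (mod 4180).
Verify against each original: 638 mod 19 = 11, 638 mod 11 = 0, 638 mod 4 = 2, 638 mod 5 = 3.

x ≡ 638 (mod 4180).


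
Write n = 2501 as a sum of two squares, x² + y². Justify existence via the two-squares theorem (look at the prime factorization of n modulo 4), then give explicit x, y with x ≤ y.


Step 1: Factor n = 2501 = 41 · 61.
Step 2: Check the mod-4 condition on each prime factor: 41 ≡ 1 (mod 4), exponent 1; 61 ≡ 1 (mod 4), exponent 1.
All primes ≡ 3 (mod 4) appear to even exponent (or don't appear), so by the two-squares theorem n IS expressible as a sum of two squares.
Step 3: Build a representation. Here n = 41 · 61 is a product of primes ≡ 1 (mod 4). Each prime p ≡ 1 (mod 4) is itself a sum of two squares; find a² by testing p − a² for a perfect square:
  41: 41 − 1² = 40, 41 − 2² = 37, 41 − 3² = 32, 41 − 4² = 25 = 5² ⇒ 41 = 4² + 5².
  61: 61 − 1² = 60, 61 − 2² = 57, 61 − 3² = 52, 61 − 4² = 45, 61 − 5² = 36 = 6² ⇒ 61 = 5² + 6².
  Combine using the Brahmagupta–Fibonacci identity (a² + b²)(c² + d²) = (ac − bd)² + (ad + bc)² = (ac + bd)² + (ad − bc)²:
  41 · 61 = 2501: from (4² + 5²)(5² + 6²), take (4·5 − 5·6, 4·6 + 5·5) = (20 − 30, 24 + 25) = (-10, 49); dropping signs (only squares matter) gives (10, 49); check 10² + 49² = 100 + 2401 = 2501 ✓.
Step 4: Order so x ≤ y and verify: 10² + 49² = 100 + 2401 = 2501 = n. ✓

n = 2501 = 10² + 49² (one valid representation with x ≤ y).


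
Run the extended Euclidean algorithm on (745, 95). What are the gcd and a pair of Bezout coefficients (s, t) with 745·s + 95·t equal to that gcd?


Euclidean algorithm on (745, 95) — divide until remainder is 0:
  745 = 7 · 95 + 80
  95 = 1 · 80 + 15
  80 = 5 · 15 + 5
  15 = 3 · 5 + 0
gcd(745, 95) = 5.
Track Bezout coefficients alongside the remainders: start with r₀ = 745 = a·1 + b·0 (s = 1, t = 0) and r₁ = 95 = a·0 + b·1 (s = 0, t = 1); each new remainder r_{k+1} = r_{k-1} − q_k·r_k inherits s_{k+1} = s_{k-1} − q_k·s_k, t_{k+1} = t_{k-1} − q_k·t_k, so r_k = a·s_k + b·t_k at every step:
  q = 7: r = 80, s = 1 − 7·0 = 1, t = 0 − 7·1 = -7  (check: 745·1 + 95·(-7) = 80)
  q = 1: r = 15, s = 0 − 1·1 = -1, t = 1 − 1·(-7) = 8  (check: 745·(-1) + 95·8 = 15)
  q = 5: r = 5, s = 1 − 5·(-1) = 6, t = -7 − 5·8 = -47  (check: 745·6 + 95·(-47) = 5)
The row with r = 5 (the gcd) gives the Bezout coefficients s = 6, t = -47.
Result: 745 · (6) + 95 · (-47) = 5.

gcd(745, 95) = 5; s = 6, t = -47 (check: 745·6 + 95·(-47) = 5).


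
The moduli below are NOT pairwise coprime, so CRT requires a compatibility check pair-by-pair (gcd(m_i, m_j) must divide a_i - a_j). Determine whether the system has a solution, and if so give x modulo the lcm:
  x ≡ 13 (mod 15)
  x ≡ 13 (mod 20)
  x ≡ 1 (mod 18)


Moduli 15, 20, 18 are not pairwise coprime, so CRT works modulo lcm(m_i) when all pairwise compatibility conditions hold.
Pairwise compatibility: gcd(m_i, m_j) must divide a_i - a_j for every pair.
Merge one congruence at a time:
  Start: x ≡ 13 (mod 15).
  Combine with x ≡ 13 (mod 20): gcd(15, 20) = 5; 13 - 13 = 0, which IS divisible by 5, so compatible.
    Write x = 13 + 15·t and substitute into x ≡ 13 (mod 20): 15·t ≡ 13 − 13 = 0 (mod 20).
    Divide the congruence (and modulus) by g = 5: 3·t ≡ 0 (mod 4).
    The inverse of 3 mod 4 is 3 (since 3·3 = 9 = 2·4 + 1), so t ≡ 3·0 = 0 ≡ 0 (mod 4).
    Then x = 13 + 15·0 = 13, valid modulo lcm(15, 20) = 60: x ≡ 13 (mod 60).
  Combine with x ≡ 1 (mod 18): gcd(60, 18) = 6; 1 - 13 = -12, which IS divisible by 6, so compatible.
    Write x = 13 + 60·t and substitute into x ≡ 1 (mod 18): 60·t ≡ 1 − 13 = -12 (mod 18).
    Divide the congruence (and modulus) by g = 6: 10·t ≡ -2 (mod 3).
    Reduce coefficients mod 3: 1·t ≡ 1 (mod 3).
    So t ≡ 1 (mod 3).
    Then x = 13 + 60·1 = 73, valid modulo lcm(60, 18) = 180: x ≡ 73 (mod 180).
Verify: 73 mod 15 = 13, 73 mod 20 = 13, 73 mod 18 = 1.

x ≡ 73 (mod 180).


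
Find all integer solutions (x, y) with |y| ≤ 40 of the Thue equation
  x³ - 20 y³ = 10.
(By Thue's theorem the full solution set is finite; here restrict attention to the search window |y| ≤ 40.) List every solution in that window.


The equation is x³ - 20y³ = 10. For fixed y, x³ = 20·y³ + 10, so a solution requires the RHS to be a perfect cube.
Strategy: iterate y from -40 to 40, compute RHS = 20·y³ + 10, and check whether it is a (positive or negative) perfect cube.
Check small values of y:
  y = 0: RHS = 10 is not a perfect cube.
  y = 1: RHS = 30 is not a perfect cube.
  y = -1: RHS = -10 is not a perfect cube.
  y = 2: RHS = 170 is not a perfect cube.
  y = -2: RHS = -150 is not a perfect cube.
  y = 3: RHS = 550 is not a perfect cube.
  y = -3: RHS = -530 is not a perfect cube.
Continuing the search up to |y| = 40 finds no solutions either.
No (x, y) in the scanned range satisfies the equation.

No integer solutions with |y| ≤ 40.


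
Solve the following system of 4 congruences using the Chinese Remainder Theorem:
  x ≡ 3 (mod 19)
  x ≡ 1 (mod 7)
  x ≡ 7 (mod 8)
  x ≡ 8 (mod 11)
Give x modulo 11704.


Product of moduli M = 19 · 7 · 8 · 11 = 11704.
Merge one congruence at a time:
  Start: x ≡ 3 (mod 19).
  Combine with x ≡ 1 (mod 7); new modulus lcm = 133.
    Write x = 3 + 19·t and substitute into x ≡ 1 (mod 7): 19·t ≡ 1 − 3 = -2 (mod 7).
    Reduce coefficients mod 7: 5·t ≡ 5 (mod 7).
    The inverse of 5 mod 7 is 3 (since 5·3 = 15 = 2·7 + 1), so t ≡ 3·5 = 15 ≡ 1 (mod 7).
    Then x = 3 + 19·1 = 22, valid modulo lcm(19, 7) = 133: x ≡ 22 (mod 133).
  Combine with x ≡ 7 (mod 8); new modulus lcm = 1064.
    Write x = 22 + 133·t and substitute into x ≡ 7 (mod 8): 133·t ≡ 7 − 22 = -15 (mod 8).
    Reduce coefficients mod 8: 5·t ≡ 1 (mod 8).
    The inverse of 5 mod 8 is 5 (since 5·5 = 25 = 3·8 + 1), so t ≡ 5·1 = 5 ≡ 5 (mod 8).
    Then x = 22 + 133·5 = 687, valid modulo lcm(133, 8) = 1064: x ≡ 687 (mod 1064).
  Combine with x ≡ 8 (mod 11); new modulus lcm = 11704.
    Write x = 687 + 1064·t and substitute into x ≡ 8 (mod 11): 1064·t ≡ 8 − 687 = -679 (mod 11).
    Reduce coefficients mod 11: 8·t ≡ 3 (mod 11).
    The inverse of 8 mod 11 is 7 (since 8·7 = 56 = 5·11 + 1), so t ≡ 7·3 = 21 ≡ 10 (mod 11).
    Then x = 687 + 1064·10 = 11327, valid modulo lcm(1064, 11) = 11704: x ≡ 11327 (mod 11704).
Verify against each original: 11327 mod 19 = 3, 11327 mod 7 = 1, 11327 mod 8 = 7, 11327 mod 11 = 8.

x ≡ 11327 (mod 11704).


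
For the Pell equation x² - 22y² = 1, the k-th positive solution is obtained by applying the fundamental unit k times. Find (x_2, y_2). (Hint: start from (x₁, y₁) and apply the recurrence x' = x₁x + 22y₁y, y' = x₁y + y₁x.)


Step 1: Find the fundamental solution (x₁, y₁) of x² - 22y² = 1.
  Expand √22 as a continued fraction. a₀ = ⌊√22⌋ = 4; iterate m_{k+1} = d_k·a_k − m_k, d_{k+1} = (22 − m_{k+1}²)/d_k, a_{k+1} = ⌊(a₀ + m_{k+1})/d_{k+1}⌋ (starting m₀ = 0, d₀ = 1), with convergents p_k = a_k·p_{k-1} + p_{k-2}, q_k = a_k·q_{k-1} + q_{k-2} (p₋₁ = 1, q₋₁ = 0):
  k = 0: a₀ = 4; p₀/q₀ = 4/1; p₀² − 22·q₀² = 16 − 22 = -6.
  k = 1: m = 4, d = 6, a = ⌊(4 + 4)/6⌋ = 1; p/q = (1·4 + 1)/(1·1 + 0) = 5/1; p² − 22·q² = 25 − 22 = 3.
  k = 2: m = 2, d = 3, a = ⌊(4 + 2)/3⌋ = 2; p/q = (2·5 + 4)/(2·1 + 1) = 14/3; p² − 22·q² = 196 − 198 = -2.
  k = 3: m = 4, d = 2, a = ⌊(4 + 4)/2⌋ = 4; p/q = (4·14 + 5)/(4·3 + 1) = 61/13; p² − 22·q² = 3721 − 3718 = 3.
  k = 4: m = 4, d = 3, a = ⌊(4 + 4)/3⌋ = 2; p/q = (2·61 + 14)/(2·13 + 3) = 136/29; p² − 22·q² = 18496 − 18502 = -6.
  k = 5: m = 2, d = 6, a = ⌊(4 + 2)/6⌋ = 1; p/q = (1·136 + 61)/(1·29 + 13) = 197/42; p² − 22·q² = 38809 − 38808 = 1.
  The first convergent with p² − 22·q² = 1 gives the fundamental solution (x₁, y₁) = (197, 42).
Step 2: Apply the recurrence (x_{n+1}, y_{n+1}) = (x₁x_n + 22y₁y_n, x₁y_n + y₁x_n) repeatedly.
  From (x_1, y_1) = (197, 42): x_2 = 197·197 + 22·42·42 = 77617; y_2 = 197·42 + 42·197 = 16548.
Step 3: Verify x_2² - 22·y_2² = 6024398689 - 6024398688 = 1 (should be 1). ✓

(x_1, y_1) = (197, 42); (x_2, y_2) = (77617, 16548).


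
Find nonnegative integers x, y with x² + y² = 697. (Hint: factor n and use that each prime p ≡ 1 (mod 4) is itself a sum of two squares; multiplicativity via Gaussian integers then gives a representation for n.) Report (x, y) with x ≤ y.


Step 1: Factor n = 697 = 17 · 41.
Step 2: Check the mod-4 condition on each prime factor: 17 ≡ 1 (mod 4), exponent 1; 41 ≡ 1 (mod 4), exponent 1.
All primes ≡ 3 (mod 4) appear to even exponent (or don't appear), so by the two-squares theorem n IS expressible as a sum of two squares.
Step 3: Build a representation. Here n = 17 · 41 is a product of primes ≡ 1 (mod 4). Each prime p ≡ 1 (mod 4) is itself a sum of two squares; find a² by testing p − a² for a perfect square:
  17: 17 − 1² = 16 = 4² ⇒ 17 = 1² + 4².
  41: 41 − 1² = 40, 41 − 2² = 37, 41 − 3² = 32, 41 − 4² = 25 = 5² ⇒ 41 = 4² + 5².
  Combine using the Brahmagupta–Fibonacci identity (a² + b²)(c² + d²) = (ac − bd)² + (ad + bc)² = (ac + bd)² + (ad − bc)²:
  17 · 41 = 697: from (1² + 4²)(4² + 5²), take (1·4 − 4·5, 1·5 + 4·4) = (4 − 20, 5 + 16) = (-16, 21); dropping signs (only squares matter) gives (16, 21); check 16² + 21² = 256 + 441 = 697 ✓.
Step 4: Order so x ≤ y and verify: 16² + 21² = 256 + 441 = 697 = n. ✓

n = 697 = 16² + 21² (one valid representation with x ≤ y).


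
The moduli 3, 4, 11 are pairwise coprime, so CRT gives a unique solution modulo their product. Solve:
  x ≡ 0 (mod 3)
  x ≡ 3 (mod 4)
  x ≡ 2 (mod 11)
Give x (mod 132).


Moduli 3, 4, 11 are pairwise coprime; by CRT there is a unique solution modulo M = 3 · 4 · 11 = 132.
Solve pairwise, accumulating the modulus:
  Start with x ≡ 0 (mod 3).
  Combine with x ≡ 3 (mod 4): since gcd(3, 4) = 1, we get a unique residue mod 12.
    Write x = 0 + 3·t and substitute into x ≡ 3 (mod 4): 3·t ≡ 3 − 0 = 3 (mod 4).
    The inverse of 3 mod 4 is 3 (since 3·3 = 9 = 2·4 + 1), so t ≡ 3·3 = 9 ≡ 1 (mod 4).
    Then x = 0 + 3·1 = 3, valid modulo lcm(3, 4) = 12: x ≡ 3 (mod 12).
  Combine with x ≡ 2 (mod 11): since gcd(12, 11) = 1, we get a unique residue mod 132.
    Write x = 3 + 12·t and substitute into x ≡ 2 (mod 11): 12·t ≡ 2 − 3 = -1 (mod 11).
    Reduce coefficients mod 11: 1·t ≡ 10 (mod 11).
    So t ≡ 10 (mod 11).
    Then x = 3 + 12·10 = 123, valid modulo lcm(12, 11) = 132: x ≡ 123 (mod 132).
Verify: 123 mod 3 = 0 ✓, 123 mod 4 = 3 ✓, 123 mod 11 = 2 ✓.

x ≡ 123 (mod 132).


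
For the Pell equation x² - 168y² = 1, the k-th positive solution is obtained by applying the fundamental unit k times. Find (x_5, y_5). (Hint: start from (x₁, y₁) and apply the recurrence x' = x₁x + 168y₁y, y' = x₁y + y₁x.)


Step 1: Find the fundamental solution (x₁, y₁) of x² - 168y² = 1.
  Expand √168 as a continued fraction. a₀ = ⌊√168⌋ = 12; iterate m_{k+1} = d_k·a_k − m_k, d_{k+1} = (168 − m_{k+1}²)/d_k, a_{k+1} = ⌊(a₀ + m_{k+1})/d_{k+1}⌋ (starting m₀ = 0, d₀ = 1), with convergents p_k = a_k·p_{k-1} + p_{k-2}, q_k = a_k·q_{k-1} + q_{k-2} (p₋₁ = 1, q₋₁ = 0):
  k = 0: a₀ = 12; p₀/q₀ = 12/1; p₀² − 168·q₀² = 144 − 168 = -24.
  k = 1: m = 12, d = 24, a = ⌊(12 + 12)/24⌋ = 1; p/q = (1·12 + 1)/(1·1 + 0) = 13/1; p² − 168·q² = 169 − 168 = 1.
  The first convergent with p² − 168·q² = 1 gives the fundamental solution (x₁, y₁) = (13, 1).
Step 2: Apply the recurrence (x_{n+1}, y_{n+1}) = (x₁x_n + 168y₁y_n, x₁y_n + y₁x_n) repeatedly.
  From (x_1, y_1) = (13, 1): x_2 = 13·13 + 168·1·1 = 337; y_2 = 13·1 + 1·13 = 26.
  From (x_2, y_2) = (337, 26): x_3 = 13·337 + 168·1·26 = 8749; y_3 = 13·26 + 1·337 = 675.
  From (x_3, y_3) = (8749, 675): x_4 = 13·8749 + 168·1·675 = 227137; y_4 = 13·675 + 1·8749 = 17524.
  From (x_4, y_4) = (227137, 17524): x_5 = 13·227137 + 168·1·17524 = 5896813; y_5 = 13·17524 + 1·227137 = 454949.
Step 3: Verify x_5² - 168·y_5² = 34772403556969 - 34772403556968 = 1 (should be 1). ✓

(x_1, y_1) = (13, 1); (x_5, y_5) = (5896813, 454949).


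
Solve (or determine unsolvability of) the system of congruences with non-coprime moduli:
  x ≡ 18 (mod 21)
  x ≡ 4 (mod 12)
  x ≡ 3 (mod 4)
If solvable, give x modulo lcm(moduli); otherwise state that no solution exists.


Moduli 21, 12, 4 are not pairwise coprime, so CRT works modulo lcm(m_i) when all pairwise compatibility conditions hold.
Pairwise compatibility: gcd(m_i, m_j) must divide a_i - a_j for every pair.
Merge one congruence at a time:
  Start: x ≡ 18 (mod 21).
  Combine with x ≡ 4 (mod 12): gcd(21, 12) = 3, and 4 - 18 = -14 is NOT divisible by 3.
    ⇒ system is inconsistent (no integer solution).

No solution (the system is inconsistent).


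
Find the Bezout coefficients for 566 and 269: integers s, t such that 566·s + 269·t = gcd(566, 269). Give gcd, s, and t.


Euclidean algorithm on (566, 269) — divide until remainder is 0:
  566 = 2 · 269 + 28
  269 = 9 · 28 + 17
  28 = 1 · 17 + 11
  17 = 1 · 11 + 6
  11 = 1 · 6 + 5
  6 = 1 · 5 + 1
  5 = 5 · 1 + 0
gcd(566, 269) = 1.
Track Bezout coefficients alongside the remainders: start with r₀ = 566 = a·1 + b·0 (s = 1, t = 0) and r₁ = 269 = a·0 + b·1 (s = 0, t = 1); each new remainder r_{k+1} = r_{k-1} − q_k·r_k inherits s_{k+1} = s_{k-1} − q_k·s_k, t_{k+1} = t_{k-1} − q_k·t_k, so r_k = a·s_k + b·t_k at every step:
  q = 2: r = 28, s = 1 − 2·0 = 1, t = 0 − 2·1 = -2  (check: 566·1 + 269·(-2) = 28)
  q = 9: r = 17, s = 0 − 9·1 = -9, t = 1 − 9·(-2) = 19  (check: 566·(-9) + 269·19 = 17)
  q = 1: r = 11, s = 1 − 1·(-9) = 10, t = -2 − 1·19 = -21  (check: 566·10 + 269·(-21) = 11)
  q = 1: r = 6, s = -9 − 1·10 = -19, t = 19 − 1·(-21) = 40  (check: 566·(-19) + 269·40 = 6)
  q = 1: r = 5, s = 10 − 1·(-19) = 29, t = -21 − 1·40 = -61  (check: 566·29 + 269·(-61) = 5)
  q = 1: r = 1, s = -19 − 1·29 = -48, t = 40 − 1·(-61) = 101  (check: 566·(-48) + 269·101 = 1)
The row with r = 1 (the gcd) gives the Bezout coefficients s = -48, t = 101.
Result: 566 · (-48) + 269 · (101) = 1.

gcd(566, 269) = 1; s = -48, t = 101 (check: 566·(-48) + 269·101 = 1).


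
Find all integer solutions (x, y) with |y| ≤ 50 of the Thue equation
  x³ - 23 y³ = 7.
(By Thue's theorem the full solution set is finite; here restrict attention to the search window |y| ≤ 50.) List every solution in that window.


The equation is x³ - 23y³ = 7. For fixed y, x³ = 23·y³ + 7, so a solution requires the RHS to be a perfect cube.
Strategy: iterate y from -50 to 50, compute RHS = 23·y³ + 7, and check whether it is a (positive or negative) perfect cube.
Check small values of y:
  y = 0: RHS = 7 is not a perfect cube.
  y = 1: RHS = 30 is not a perfect cube.
  y = -1: RHS = -16 is not a perfect cube.
  y = 2: RHS = 191 is not a perfect cube.
  y = -2: RHS = -177 is not a perfect cube.
  y = 3: RHS = 628 is not a perfect cube.
  y = -3: RHS = -614 is not a perfect cube.
Continuing the search up to |y| = 50 finds no solutions either.
No (x, y) in the scanned range satisfies the equation.

No integer solutions with |y| ≤ 50.


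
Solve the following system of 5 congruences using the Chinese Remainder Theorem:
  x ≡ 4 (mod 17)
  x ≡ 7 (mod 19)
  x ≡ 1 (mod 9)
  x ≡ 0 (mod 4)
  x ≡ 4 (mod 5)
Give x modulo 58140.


Product of moduli M = 17 · 19 · 9 · 4 · 5 = 58140.
Merge one congruence at a time:
  Start: x ≡ 4 (mod 17).
  Combine with x ≡ 7 (mod 19); new modulus lcm = 323.
    Write x = 4 + 17·t and substitute into x ≡ 7 (mod 19): 17·t ≡ 7 − 4 = 3 (mod 19).
    The inverse of 17 mod 19 is 9 (since 17·9 = 153 = 8·19 + 1), so t ≡ 9·3 = 27 ≡ 8 (mod 19).
    Then x = 4 + 17·8 = 140, valid modulo lcm(17, 19) = 323: x ≡ 140 (mod 323).
  Combine with x ≡ 1 (mod 9); new modulus lcm = 2907.
    Write x = 140 + 323·t and substitute into x ≡ 1 (mod 9): 323·t ≡ 1 − 140 = -139 (mod 9).
    Reduce coefficients mod 9: 8·t ≡ 5 (mod 9).
    The inverse of 8 mod 9 is 8 (since 8·8 = 64 = 7·9 + 1), so t ≡ 8·5 = 40 ≡ 4 (mod 9).
    Then x = 140 + 323·4 = 1432, valid modulo lcm(323, 9) = 2907: x ≡ 1432 (mod 2907).
  Combine with x ≡ 0 (mod 4); new modulus lcm = 11628.
    Write x = 1432 + 2907·t and substitute into x ≡ 0 (mod 4): 2907·t ≡ 0 − 1432 = -1432 (mod 4).
    Reduce coefficients mod 4: 3·t ≡ 0 (mod 4).
    The inverse of 3 mod 4 is 3 (since 3·3 = 9 = 2·4 + 1), so t ≡ 3·0 = 0 ≡ 0 (mod 4).
    Then x = 1432 + 2907·0 = 1432, valid modulo lcm(2907, 4) = 11628: x ≡ 1432 (mod 11628).
  Combine with x ≡ 4 (mod 5); new modulus lcm = 58140.
    Write x = 1432 + 11628·t and substitute into x ≡ 4 (mod 5): 11628·t ≡ 4 − 1432 = -1428 (mod 5).
    Reduce coefficients mod 5: 3·t ≡ 2 (mod 5).
    The inverse of 3 mod 5 is 2 (since 3·2 = 6 = 1·5 + 1), so t ≡ 2·2 = 4 ≡ 4 (mod 5).
    Then x = 1432 + 11628·4 = 47944, valid modulo lcm(11628, 5) = 58140: x ≡ 47944 (mod 58140).
Verify against each original: 47944 mod 17 = 4, 47944 mod 19 = 7, 47944 mod 9 = 1, 47944 mod 4 = 0, 47944 mod 5 = 4.

x ≡ 47944 (mod 58140).


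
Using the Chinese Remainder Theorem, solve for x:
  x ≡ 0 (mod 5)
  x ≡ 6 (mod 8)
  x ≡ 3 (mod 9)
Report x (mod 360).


Moduli 5, 8, 9 are pairwise coprime; by CRT there is a unique solution modulo M = 5 · 8 · 9 = 360.
Solve pairwise, accumulating the modulus:
  Start with x ≡ 0 (mod 5).
  Combine with x ≡ 6 (mod 8): since gcd(5, 8) = 1, we get a unique residue mod 40.
    Write x = 0 + 5·t and substitute into x ≡ 6 (mod 8): 5·t ≡ 6 − 0 = 6 (mod 8).
    The inverse of 5 mod 8 is 5 (since 5·5 = 25 = 3·8 + 1), so t ≡ 5·6 = 30 ≡ 6 (mod 8).
    Then x = 0 + 5·6 = 30, valid modulo lcm(5, 8) = 40: x ≡ 30 (mod 40).
  Combine with x ≡ 3 (mod 9): since gcd(40, 9) = 1, we get a unique residue mod 360.
    Write x = 30 + 40·t and substitute into x ≡ 3 (mod 9): 40·t ≡ 3 − 30 = -27 (mod 9).
    Reduce coefficients mod 9: 4·t ≡ 0 (mod 9).
    The inverse of 4 mod 9 is 7 (since 4·7 = 28 = 3·9 + 1), so t ≡ 7·0 = 0 ≡ 0 (mod 9).
    Then x = 30 + 40·0 = 30, valid modulo lcm(40, 9) = 360: x ≡ 30 (mod 360).
Verify: 30 mod 5 = 0 ✓, 30 mod 8 = 6 ✓, 30 mod 9 = 3 ✓.

x ≡ 30 (mod 360).


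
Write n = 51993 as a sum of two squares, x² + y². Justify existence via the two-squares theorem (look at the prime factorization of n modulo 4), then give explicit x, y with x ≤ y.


Step 1: Factor n = 51993 = 3^2 · 53 · 109.
Step 2: Check the mod-4 condition on each prime factor: 3 ≡ 3 (mod 4), exponent 2 (must be even); 53 ≡ 1 (mod 4), exponent 1; 109 ≡ 1 (mod 4), exponent 1.
All primes ≡ 3 (mod 4) appear to even exponent (or don't appear), so by the two-squares theorem n IS expressible as a sum of two squares.
Step 3: Build a representation. Group n = k² · m with k = 3 and m = 53 · 109 = 5777 (a product of primes ≡ 1 (mod 4)); a representation of m scales to one of n via (k·x)² + (k·y)² = k²(x² + y²). Each prime p ≡ 1 (mod 4) is itself a sum of two squares; find a² by testing p − a² for a perfect square:
  53: 53 − 1² = 52, 53 − 2² = 49 = 7² ⇒ 53 = 2² + 7².
  109: 109 − 1² = 108, 109 − 2² = 105, 109 − 3² = 100 = 10² ⇒ 109 = 3² + 10².
  Combine using the Brahmagupta–Fibonacci identity (a² + b²)(c² + d²) = (ac − bd)² + (ad + bc)² = (ac + bd)² + (ad − bc)²:
  53 · 109 = 5777: from (2² + 7²)(3² + 10²), take (2·3 − 7·10, 2·10 + 7·3) = (6 − 70, 20 + 21) = (-64, 41); dropping signs (only squares matter) gives (64, 41); check 64² + 41² = 4096 + 1681 = 5777 ✓.
  Scale by k = 3: (3·64, 3·41) = (192, 123).
Step 4: Order so x ≤ y and verify: 123² + 192² = 15129 + 36864 = 51993 = n. ✓

n = 51993 = 123² + 192² (one valid representation with x ≤ y).


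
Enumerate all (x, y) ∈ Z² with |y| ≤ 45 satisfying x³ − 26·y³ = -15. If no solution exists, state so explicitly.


The equation is x³ - 26y³ = -15. For fixed y, x³ = 26·y³ − 15, so a solution requires the RHS to be a perfect cube.
Strategy: iterate y from -45 to 45, compute RHS = 26·y³ − 15, and check whether it is a (positive or negative) perfect cube.
Check small values of y:
  y = 0: RHS = -15 is not a perfect cube.
  y = 1: RHS = 11 is not a perfect cube.
  y = -1: RHS = -41 is not a perfect cube.
  y = 2: RHS = 193 is not a perfect cube.
  y = -2: RHS = -223 is not a perfect cube.
  y = 3: RHS = 687 is not a perfect cube.
  y = -3: RHS = -717 is not a perfect cube.
Continuing the search up to |y| = 45 finds no solutions either.
No (x, y) in the scanned range satisfies the equation.

No integer solutions with |y| ≤ 45.


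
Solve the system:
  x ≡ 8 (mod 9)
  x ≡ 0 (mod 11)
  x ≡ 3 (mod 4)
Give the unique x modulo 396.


Moduli 9, 11, 4 are pairwise coprime; by CRT there is a unique solution modulo M = 9 · 11 · 4 = 396.
Solve pairwise, accumulating the modulus:
  Start with x ≡ 8 (mod 9).
  Combine with x ≡ 0 (mod 11): since gcd(9, 11) = 1, we get a unique residue mod 99.
    Write x = 8 + 9·t and substitute into x ≡ 0 (mod 11): 9·t ≡ 0 − 8 = -8 (mod 11).
    Reduce coefficients mod 11: 9·t ≡ 3 (mod 11).
    The inverse of 9 mod 11 is 5 (since 9·5 = 45 = 4·11 + 1), so t ≡ 5·3 = 15 ≡ 4 (mod 11).
    Then x = 8 + 9·4 = 44, valid modulo lcm(9, 11) = 99: x ≡ 44 (mod 99).
  Combine with x ≡ 3 (mod 4): since gcd(99, 4) = 1, we get a unique residue mod 396.
    Write x = 44 + 99·t and substitute into x ≡ 3 (mod 4): 99·t ≡ 3 − 44 = -41 (mod 4).
    Reduce coefficients mod 4: 3·t ≡ 3 (mod 4).
    The inverse of 3 mod 4 is 3 (since 3·3 = 9 = 2·4 + 1), so t ≡ 3·3 = 9 ≡ 1 (mod 4).
    Then x = 44 + 99·1 = 143, valid modulo lcm(99, 4) = 396: x ≡ 143 (mod 396).
Verify: 143 mod 9 = 8 ✓, 143 mod 11 = 0 ✓, 143 mod 4 = 3 ✓.

x ≡ 143 (mod 396).


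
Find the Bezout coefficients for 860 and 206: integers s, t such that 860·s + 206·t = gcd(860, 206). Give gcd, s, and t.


Euclidean algorithm on (860, 206) — divide until remainder is 0:
  860 = 4 · 206 + 36
  206 = 5 · 36 + 26
  36 = 1 · 26 + 10
  26 = 2 · 10 + 6
  10 = 1 · 6 + 4
  6 = 1 · 4 + 2
  4 = 2 · 2 + 0
gcd(860, 206) = 2.
Track Bezout coefficients alongside the remainders: start with r₀ = 860 = a·1 + b·0 (s = 1, t = 0) and r₁ = 206 = a·0 + b·1 (s = 0, t = 1); each new remainder r_{k+1} = r_{k-1} − q_k·r_k inherits s_{k+1} = s_{k-1} − q_k·s_k, t_{k+1} = t_{k-1} − q_k·t_k, so r_k = a·s_k + b·t_k at every step:
  q = 4: r = 36, s = 1 − 4·0 = 1, t = 0 − 4·1 = -4  (check: 860·1 + 206·(-4) = 36)
  q = 5: r = 26, s = 0 − 5·1 = -5, t = 1 − 5·(-4) = 21  (check: 860·(-5) + 206·21 = 26)
  q = 1: r = 10, s = 1 − 1·(-5) = 6, t = -4 − 1·21 = -25  (check: 860·6 + 206·(-25) = 10)
  q = 2: r = 6, s = -5 − 2·6 = -17, t = 21 − 2·(-25) = 71  (check: 860·(-17) + 206·71 = 6)
  q = 1: r = 4, s = 6 − 1·(-17) = 23, t = -25 − 1·71 = -96  (check: 860·23 + 206·(-96) = 4)
  q = 1: r = 2, s = -17 − 1·23 = -40, t = 71 − 1·(-96) = 167  (check: 860·(-40) + 206·167 = 2)
The row with r = 2 (the gcd) gives the Bezout coefficients s = -40, t = 167.
Result: 860 · (-40) + 206 · (167) = 2.

gcd(860, 206) = 2; s = -40, t = 167 (check: 860·(-40) + 206·167 = 2).


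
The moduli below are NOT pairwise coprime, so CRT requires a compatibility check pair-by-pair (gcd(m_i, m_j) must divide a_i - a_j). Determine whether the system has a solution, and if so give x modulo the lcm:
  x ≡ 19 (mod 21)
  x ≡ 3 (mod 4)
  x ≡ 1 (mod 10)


Moduli 21, 4, 10 are not pairwise coprime, so CRT works modulo lcm(m_i) when all pairwise compatibility conditions hold.
Pairwise compatibility: gcd(m_i, m_j) must divide a_i - a_j for every pair.
Merge one congruence at a time:
  Start: x ≡ 19 (mod 21).
  Combine with x ≡ 3 (mod 4): gcd(21, 4) = 1; 3 - 19 = -16, which IS divisible by 1, so compatible.
    Write x = 19 + 21·t and substitute into x ≡ 3 (mod 4): 21·t ≡ 3 − 19 = -16 (mod 4).
    Reduce coefficients mod 4: 1·t ≡ 0 (mod 4).
    So t ≡ 0 (mod 4).
    Then x = 19 + 21·0 = 19, valid modulo lcm(21, 4) = 84: x ≡ 19 (mod 84).
  Combine with x ≡ 1 (mod 10): gcd(84, 10) = 2; 1 - 19 = -18, which IS divisible by 2, so compatible.
    Write x = 19 + 84·t and substitute into x ≡ 1 (mod 10): 84·t ≡ 1 − 19 = -18 (mod 10).
    Divide the congruence (and modulus) by g = 2: 42·t ≡ -9 (mod 5).
    Reduce coefficients mod 5: 2·t ≡ 1 (mod 5).
    The inverse of 2 mod 5 is 3 (since 2·3 = 6 = 1·5 + 1), so t ≡ 3·1 = 3 ≡ 3 (mod 5).
    Then x = 19 + 84·3 = 271, valid modulo lcm(84, 10) = 420: x ≡ 271 (mod 420).
Verify: 271 mod 21 = 19, 271 mod 4 = 3, 271 mod 10 = 1.

x ≡ 271 (mod 420).


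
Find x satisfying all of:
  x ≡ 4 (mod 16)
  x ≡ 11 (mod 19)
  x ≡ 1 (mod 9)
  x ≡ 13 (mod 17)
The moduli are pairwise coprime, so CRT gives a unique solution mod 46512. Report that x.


Product of moduli M = 16 · 19 · 9 · 17 = 46512.
Merge one congruence at a time:
  Start: x ≡ 4 (mod 16).
  Combine with x ≡ 11 (mod 19); new modulus lcm = 304.
    Write x = 4 + 16·t and substitute into x ≡ 11 (mod 19): 16·t ≡ 11 − 4 = 7 (mod 19).
    The inverse of 16 mod 19 is 6 (since 16·6 = 96 = 5·19 + 1), so t ≡ 6·7 = 42 ≡ 4 (mod 19).
    Then x = 4 + 16·4 = 68, valid modulo lcm(16, 19) = 304: x ≡ 68 (mod 304).
  Combine with x ≡ 1 (mod 9); new modulus lcm = 2736.
    Write x = 68 + 304·t and substitute into x ≡ 1 (mod 9): 304·t ≡ 1 − 68 = -67 (mod 9).
    Reduce coefficients mod 9: 7·t ≡ 5 (mod 9).
    The inverse of 7 mod 9 is 4 (since 7·4 = 28 = 3·9 + 1), so t ≡ 4·5 = 20 ≡ 2 (mod 9).
    Then x = 68 + 304·2 = 676, valid modulo lcm(304, 9) = 2736: x ≡ 676 (mod 2736).
  Combine with x ≡ 13 (mod 17); new modulus lcm = 46512.
    Write x = 676 + 2736·t and substitute into x ≡ 13 (mod 17): 2736·t ≡ 13 − 676 = -663 (mod 17).
    Reduce coefficients mod 17: 16·t ≡ 0 (mod 17).
    The inverse of 16 mod 17 is 16 (since 16·16 = 256 = 15·17 + 1), so t ≡ 16·0 = 0 ≡ 0 (mod 17).
    Then x = 676 + 2736·0 = 676, valid modulo lcm(2736, 17) = 46512: x ≡ 676 (mod 46512).
Verify against each original: 676 mod 16 = 4, 676 mod 19 = 11, 676 mod 9 = 1, 676 mod 17 = 13.

x ≡ 676 (mod 46512).


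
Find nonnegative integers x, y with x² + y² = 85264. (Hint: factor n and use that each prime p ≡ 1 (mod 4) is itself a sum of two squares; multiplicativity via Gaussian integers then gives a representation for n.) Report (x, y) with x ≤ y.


Step 1: Factor n = 85264 = 2^4 · 73^2.
Step 2: Check the mod-4 condition on each prime factor: 2 = 2 (special); 73 ≡ 1 (mod 4), exponent 2.
All primes ≡ 3 (mod 4) appear to even exponent (or don't appear), so by the two-squares theorem n IS expressible as a sum of two squares.
Step 3: Build a representation. Group n = k² · m with k = 4 and m = 73 · 73 = 5329 (a product of primes ≡ 1 (mod 4)); a representation of m scales to one of n via (k·x)² + (k·y)² = k²(x² + y²). Each prime p ≡ 1 (mod 4) is itself a sum of two squares; find a² by testing p − a² for a perfect square:
  73: 73 − 1² = 72, 73 − 2² = 69, 73 − 3² = 64 = 8² ⇒ 73 = 3² + 8².
  Combine using the Brahmagupta–Fibonacci identity (a² + b²)(c² + d²) = (ac − bd)² + (ad + bc)² = (ac + bd)² + (ad − bc)²:
  73 · 73 = 5329: from (3² + 8²)(3² + 8²), take (3·3 − 8·8, 3·8 + 8·3) = (9 − 64, 24 + 24) = (-55, 48); dropping signs (only squares matter) gives (55, 48); check 55² + 48² = 3025 + 2304 = 5329 ✓.
  Scale by k = 4: (4·55, 4·48) = (220, 192).
Step 4: Order so x ≤ y and verify: 192² + 220² = 36864 + 48400 = 85264 = n. ✓

n = 85264 = 192² + 220² (one valid representation with x ≤ y).


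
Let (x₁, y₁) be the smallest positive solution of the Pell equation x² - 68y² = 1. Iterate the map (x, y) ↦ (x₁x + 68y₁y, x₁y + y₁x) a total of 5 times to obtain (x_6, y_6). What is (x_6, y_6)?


Step 1: Find the fundamental solution (x₁, y₁) of x² - 68y² = 1.
  Expand √68 as a continued fraction. a₀ = ⌊√68⌋ = 8; iterate m_{k+1} = d_k·a_k − m_k, d_{k+1} = (68 − m_{k+1}²)/d_k, a_{k+1} = ⌊(a₀ + m_{k+1})/d_{k+1}⌋ (starting m₀ = 0, d₀ = 1), with convergents p_k = a_k·p_{k-1} + p_{k-2}, q_k = a_k·q_{k-1} + q_{k-2} (p₋₁ = 1, q₋₁ = 0):
  k = 0: a₀ = 8; p₀/q₀ = 8/1; p₀² − 68·q₀² = 64 − 68 = -4.
  k = 1: m = 8, d = 4, a = ⌊(8 + 8)/4⌋ = 4; p/q = (4·8 + 1)/(4·1 + 0) = 33/4; p² − 68·q² = 1089 − 1088 = 1.
  The first convergent with p² − 68·q² = 1 gives the fundamental solution (x₁, y₁) = (33, 4).
Step 2: Apply the recurrence (x_{n+1}, y_{n+1}) = (x₁x_n + 68y₁y_n, x₁y_n + y₁x_n) repeatedly.
  From (x_1, y_1) = (33, 4): x_2 = 33·33 + 68·4·4 = 2177; y_2 = 33·4 + 4·33 = 264.
  From (x_2, y_2) = (2177, 264): x_3 = 33·2177 + 68·4·264 = 143649; y_3 = 33·264 + 4·2177 = 17420.
  From (x_3, y_3) = (143649, 17420): x_4 = 33·143649 + 68·4·17420 = 9478657; y_4 = 33·17420 + 4·143649 = 1149456.
  From (x_4, y_4) = (9478657, 1149456): x_5 = 33·9478657 + 68·4·1149456 = 625447713; y_5 = 33·1149456 + 4·9478657 = 75846676.
  From (x_5, y_5) = (625447713, 75846676): x_6 = 33·625447713 + 68·4·75846676 = 41270070401; y_6 = 33·75846676 + 4·625447713 = 5004731160.
Step 3: Verify x_6² - 68·y_6² = 1703218710903496300801 - 1703218710903496300800 = 1 (should be 1). ✓

(x_1, y_1) = (33, 4); (x_6, y_6) = (41270070401, 5004731160).


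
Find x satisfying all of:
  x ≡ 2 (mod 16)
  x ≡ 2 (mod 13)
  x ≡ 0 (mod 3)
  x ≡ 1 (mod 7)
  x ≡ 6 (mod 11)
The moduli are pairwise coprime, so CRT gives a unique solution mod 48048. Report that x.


Product of moduli M = 16 · 13 · 3 · 7 · 11 = 48048.
Merge one congruence at a time:
  Start: x ≡ 2 (mod 16).
  Combine with x ≡ 2 (mod 13); new modulus lcm = 208.
    Write x = 2 + 16·t and substitute into x ≡ 2 (mod 13): 16·t ≡ 2 − 2 = 0 (mod 13).
    Reduce coefficients mod 13: 3·t ≡ 0 (mod 13).
    The inverse of 3 mod 13 is 9 (since 3·9 = 27 = 2·13 + 1), so t ≡ 9·0 = 0 ≡ 0 (mod 13).
    Then x = 2 + 16·0 = 2, valid modulo lcm(16, 13) = 208: x ≡ 2 (mod 208).
  Combine with x ≡ 0 (mod 3); new modulus lcm = 624.
    Write x = 2 + 208·t and substitute into x ≡ 0 (mod 3): 208·t ≡ 0 − 2 = -2 (mod 3).
    Reduce coefficients mod 3: 1·t ≡ 1 (mod 3).
    So t ≡ 1 (mod 3).
    Then x = 2 + 208·1 = 210, valid modulo lcm(208, 3) = 624: x ≡ 210 (mod 624).
  Combine with x ≡ 1 (mod 7); new modulus lcm = 4368.
    Write x = 210 + 624·t and substitute into x ≡ 1 (mod 7): 624·t ≡ 1 − 210 = -209 (mod 7).
    Reduce coefficients mod 7: 1·t ≡ 1 (mod 7).
    So t ≡ 1 (mod 7).
    Then x = 210 + 624·1 = 834, valid modulo lcm(624, 7) = 4368: x ≡ 834 (mod 4368).
  Combine with x ≡ 6 (mod 11); new modulus lcm = 48048.
    Write x = 834 + 4368·t and substitute into x ≡ 6 (mod 11): 4368·t ≡ 6 − 834 = -828 (mod 11).
    Reduce coefficients mod 11: 1·t ≡ 8 (mod 11).
    So t ≡ 8 (mod 11).
    Then x = 834 + 4368·8 = 35778, valid modulo lcm(4368, 11) = 48048: x ≡ 35778 (mod 48048).
Verify against each original: 35778 mod 16 = 2, 35778 mod 13 = 2, 35778 mod 3 = 0, 35778 mod 7 = 1, 35778 mod 11 = 6.

x ≡ 35778 (mod 48048).
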